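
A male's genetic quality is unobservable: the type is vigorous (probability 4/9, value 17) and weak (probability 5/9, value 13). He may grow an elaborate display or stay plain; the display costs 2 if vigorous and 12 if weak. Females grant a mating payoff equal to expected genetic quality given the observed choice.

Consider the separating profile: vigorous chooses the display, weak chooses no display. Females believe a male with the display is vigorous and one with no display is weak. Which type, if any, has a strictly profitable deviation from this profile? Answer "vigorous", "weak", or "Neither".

The display pays 17; no display pays 13.
vigorous: assigned the display, nets 17 − 2 = 15; deviating to no display nets 13.
weak: assigned no display, nets 13; deviating to the display nets 17 − 12 = 5.
Both types strictly prefer their assigned action; no profitable deviation.

Neither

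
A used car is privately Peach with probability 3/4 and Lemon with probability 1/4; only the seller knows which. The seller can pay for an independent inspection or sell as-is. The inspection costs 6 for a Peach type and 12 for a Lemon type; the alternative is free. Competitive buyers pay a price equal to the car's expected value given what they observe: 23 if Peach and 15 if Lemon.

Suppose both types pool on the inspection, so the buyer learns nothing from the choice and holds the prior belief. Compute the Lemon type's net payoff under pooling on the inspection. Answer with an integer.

Pooled price = 3/4·23 + 1/4·15 = 21.
Lemon pays cost 12 for the inspection, so net payoff = 21 − 12 = 9.

9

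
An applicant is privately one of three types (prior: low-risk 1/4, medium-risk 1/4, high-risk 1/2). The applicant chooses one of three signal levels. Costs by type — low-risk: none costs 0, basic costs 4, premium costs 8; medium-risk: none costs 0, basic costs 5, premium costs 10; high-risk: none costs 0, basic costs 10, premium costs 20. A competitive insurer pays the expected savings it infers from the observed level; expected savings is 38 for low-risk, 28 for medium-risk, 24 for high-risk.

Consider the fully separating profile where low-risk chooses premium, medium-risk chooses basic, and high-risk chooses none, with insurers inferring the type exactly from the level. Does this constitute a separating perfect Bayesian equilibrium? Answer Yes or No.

Separating rebates: premium → 38, basic → 28, none → 24.
low-risk (assigned premium): none: 24 − 0 = 24; basic: 28 − 4 = 24; premium: 38 − 8 = 30. low-risk stays.
medium-risk (assigned basic): none: 24 − 0 = 24; basic: 28 − 5 = 23; premium: 38 − 10 = 28. medium-risk prefers premium.
high-risk (assigned none): none: 24 − 0 = 24; basic: 28 − 10 = 18; premium: 38 − 20 = 18. high-risk stays.
At least one type deviates; the separating profile fails.

No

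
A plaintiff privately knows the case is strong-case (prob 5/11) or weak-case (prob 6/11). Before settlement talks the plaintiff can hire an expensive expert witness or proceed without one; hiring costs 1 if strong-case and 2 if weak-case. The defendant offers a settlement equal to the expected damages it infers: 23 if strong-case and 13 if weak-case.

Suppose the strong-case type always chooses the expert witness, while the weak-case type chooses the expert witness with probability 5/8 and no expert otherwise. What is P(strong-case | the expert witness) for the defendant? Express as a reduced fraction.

P(the expert witness) = (5/11)·1 + (6/11)·(5/8) = 35/44.
By Bayes' rule, P(strong-case | the expert witness) = (5/11) / (35/44) = 4/7.

4/7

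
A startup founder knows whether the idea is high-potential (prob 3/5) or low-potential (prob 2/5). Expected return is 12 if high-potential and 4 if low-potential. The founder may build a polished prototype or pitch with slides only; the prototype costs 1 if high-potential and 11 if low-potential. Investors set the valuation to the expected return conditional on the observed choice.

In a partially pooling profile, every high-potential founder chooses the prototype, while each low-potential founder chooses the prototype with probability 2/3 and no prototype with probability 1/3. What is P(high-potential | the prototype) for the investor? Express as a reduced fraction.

9/13

P(the prototype) = (3/5)·1 + (2/5)·(2/3) = 13/15.
By Bayes' rule, P(high-potential | the prototype) = (3/5) / (13/15) = 9/13.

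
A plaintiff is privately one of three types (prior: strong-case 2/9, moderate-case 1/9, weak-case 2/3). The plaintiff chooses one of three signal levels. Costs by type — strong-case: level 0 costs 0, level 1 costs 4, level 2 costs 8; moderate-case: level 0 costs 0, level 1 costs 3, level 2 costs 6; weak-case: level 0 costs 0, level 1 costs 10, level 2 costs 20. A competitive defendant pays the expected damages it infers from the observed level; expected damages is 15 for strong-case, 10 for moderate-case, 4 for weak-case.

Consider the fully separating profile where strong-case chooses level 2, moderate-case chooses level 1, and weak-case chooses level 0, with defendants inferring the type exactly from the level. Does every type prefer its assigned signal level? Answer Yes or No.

Separating settlements: level 2 → 15, level 1 → 10, level 0 → 4.
strong-case (assigned level 2): level 0: 4 − 0 = 4; level 1: 10 − 4 = 6; level 2: 15 − 8 = 7. strong-case stays.
moderate-case (assigned level 1): level 0: 4 − 0 = 4; level 1: 10 − 3 = 7; level 2: 15 − 6 = 9. moderate-case prefers level 2.
weak-case (assigned level 0): level 0: 4 − 0 = 4; level 1: 10 − 10 = 0; level 2: 15 − 20 = -5. weak-case stays.
At least one type deviates; the separating profile fails.

No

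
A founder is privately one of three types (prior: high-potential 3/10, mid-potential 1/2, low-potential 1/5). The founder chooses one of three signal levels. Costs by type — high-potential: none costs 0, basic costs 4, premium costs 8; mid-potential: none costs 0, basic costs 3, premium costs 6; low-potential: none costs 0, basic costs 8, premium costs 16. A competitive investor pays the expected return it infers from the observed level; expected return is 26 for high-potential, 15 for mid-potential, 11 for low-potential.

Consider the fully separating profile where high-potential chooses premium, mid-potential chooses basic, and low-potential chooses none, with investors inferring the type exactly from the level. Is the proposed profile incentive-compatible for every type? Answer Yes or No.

Separating valuations: premium → 26, basic → 15, none → 11.
high-potential (assigned premium): none: 11 − 0 = 11; basic: 15 − 4 = 11; premium: 26 − 8 = 18. high-potential stays.
mid-potential (assigned basic): none: 11 − 0 = 11; basic: 15 − 3 = 12; premium: 26 − 6 = 20. mid-potential prefers premium.
low-potential (assigned none): none: 11 − 0 = 11; basic: 15 − 8 = 7; premium: 26 − 16 = 10. low-potential stays.
At least one type deviates; the separating profile fails.

No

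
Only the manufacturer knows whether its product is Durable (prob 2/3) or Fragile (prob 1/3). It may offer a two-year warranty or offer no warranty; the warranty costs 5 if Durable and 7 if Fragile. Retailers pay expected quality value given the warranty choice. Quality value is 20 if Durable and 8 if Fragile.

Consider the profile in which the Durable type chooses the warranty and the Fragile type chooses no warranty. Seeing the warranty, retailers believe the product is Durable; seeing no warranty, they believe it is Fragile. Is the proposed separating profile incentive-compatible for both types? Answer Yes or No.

No

Under these beliefs, the warranty earns price 20 and no warranty earns price 8.
Durable: the warranty nets 20 − 5 = 15; no warranty nets 8. Durable prefers the warranty.
Fragile: the warranty nets 20 − 7 = 13; no warranty nets 8. Fragile would deviate to the warranty.
Fragile has a profitable deviation, so the profile is not an equilibrium.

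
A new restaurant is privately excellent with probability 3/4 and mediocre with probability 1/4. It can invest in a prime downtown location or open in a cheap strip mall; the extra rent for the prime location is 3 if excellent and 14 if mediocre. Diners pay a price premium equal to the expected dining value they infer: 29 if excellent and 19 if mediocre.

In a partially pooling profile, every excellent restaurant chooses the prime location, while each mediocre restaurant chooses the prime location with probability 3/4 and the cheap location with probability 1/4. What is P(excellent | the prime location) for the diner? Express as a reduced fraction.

4/5

P(the prime location) = (3/4)·1 + (1/4)·(3/4) = 15/16.
By Bayes' rule, P(excellent | the prime location) = (3/4) / (15/16) = 4/5.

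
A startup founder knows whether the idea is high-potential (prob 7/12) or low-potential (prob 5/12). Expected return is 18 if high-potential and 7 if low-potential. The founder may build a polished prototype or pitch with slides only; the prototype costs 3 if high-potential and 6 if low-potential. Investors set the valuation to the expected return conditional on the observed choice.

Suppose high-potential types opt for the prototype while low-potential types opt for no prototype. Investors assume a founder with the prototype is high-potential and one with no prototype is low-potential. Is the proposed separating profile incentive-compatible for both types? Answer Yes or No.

No

Under these beliefs, the prototype earns valuation 18 and no prototype earns valuation 7.
high-potential: the prototype nets 18 − 3 = 15; no prototype nets 7. high-potential prefers the prototype.
low-potential: the prototype nets 18 − 6 = 12; no prototype nets 7. low-potential would deviate to the prototype.
low-potential has a profitable deviation, so the profile is not an equilibrium.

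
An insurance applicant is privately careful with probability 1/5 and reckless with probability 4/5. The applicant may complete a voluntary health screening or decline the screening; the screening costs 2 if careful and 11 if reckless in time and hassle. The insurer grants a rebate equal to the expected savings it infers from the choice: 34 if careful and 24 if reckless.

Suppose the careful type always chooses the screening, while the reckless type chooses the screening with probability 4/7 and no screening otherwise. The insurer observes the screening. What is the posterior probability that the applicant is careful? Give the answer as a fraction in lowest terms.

P(the screening) = (1/5)·1 + (4/5)·(4/7) = 23/35.
By Bayes' rule, P(careful | the screening) = (1/5) / (23/35) = 7/23.

7/23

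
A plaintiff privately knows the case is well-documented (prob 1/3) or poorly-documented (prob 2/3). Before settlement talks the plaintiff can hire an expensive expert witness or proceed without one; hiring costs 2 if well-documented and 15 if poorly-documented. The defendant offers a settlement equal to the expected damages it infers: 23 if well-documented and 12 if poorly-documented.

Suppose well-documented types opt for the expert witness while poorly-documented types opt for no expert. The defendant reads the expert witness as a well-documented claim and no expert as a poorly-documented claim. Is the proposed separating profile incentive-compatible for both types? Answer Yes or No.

Yes

Under these beliefs, the expert witness earns settlement 23 and no expert earns settlement 12.
well-documented: the expert witness nets 23 − 2 = 21; no expert nets 12. well-documented prefers the expert witness.
poorly-documented: the expert witness nets 23 − 15 = 8; no expert nets 12. poorly-documented prefers no expert.
Neither type deviates, so the separating profile is an equilibrium.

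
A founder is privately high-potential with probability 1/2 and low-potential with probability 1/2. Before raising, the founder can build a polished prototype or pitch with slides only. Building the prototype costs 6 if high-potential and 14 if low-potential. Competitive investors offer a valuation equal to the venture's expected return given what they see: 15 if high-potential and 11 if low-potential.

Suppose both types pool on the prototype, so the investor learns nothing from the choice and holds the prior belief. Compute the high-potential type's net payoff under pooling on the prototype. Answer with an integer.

Pooled valuation = 1/2·15 + 1/2·11 = 13.
high-potential pays cost 6 for the prototype, so net payoff = 13 − 6 = 7.

7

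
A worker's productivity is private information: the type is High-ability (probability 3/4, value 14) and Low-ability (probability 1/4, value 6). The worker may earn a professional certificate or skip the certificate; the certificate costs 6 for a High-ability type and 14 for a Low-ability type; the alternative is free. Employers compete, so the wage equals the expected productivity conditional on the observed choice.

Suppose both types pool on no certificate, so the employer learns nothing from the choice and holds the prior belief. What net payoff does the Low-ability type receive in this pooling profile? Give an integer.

Pooled wage = 3/4·14 + 1/4·6 = 12.
Low-ability pays no cost for no certificate, so net payoff = 12.

12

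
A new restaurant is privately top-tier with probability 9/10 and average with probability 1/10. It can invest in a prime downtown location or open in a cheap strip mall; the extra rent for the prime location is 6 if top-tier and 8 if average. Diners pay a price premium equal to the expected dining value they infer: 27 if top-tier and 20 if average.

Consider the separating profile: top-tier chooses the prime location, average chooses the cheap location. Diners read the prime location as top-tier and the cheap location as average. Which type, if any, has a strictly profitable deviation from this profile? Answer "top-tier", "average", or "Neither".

Neither

The prime location pays 27; the cheap location pays 20.
top-tier: assigned the prime location, nets 27 − 6 = 21; deviating to the cheap location nets 20.
average: assigned the cheap location, nets 20; deviating to the prime location nets 27 − 8 = 19.
Both types strictly prefer their assigned action; no profitable deviation.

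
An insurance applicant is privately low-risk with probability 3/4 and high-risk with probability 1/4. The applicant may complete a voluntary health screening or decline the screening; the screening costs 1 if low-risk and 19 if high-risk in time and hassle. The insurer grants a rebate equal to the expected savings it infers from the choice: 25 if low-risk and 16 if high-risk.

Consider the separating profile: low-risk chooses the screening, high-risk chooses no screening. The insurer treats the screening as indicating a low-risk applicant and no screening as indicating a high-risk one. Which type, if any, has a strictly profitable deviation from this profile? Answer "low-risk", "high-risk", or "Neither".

The screening pays 25; no screening pays 16.
low-risk: assigned the screening, nets 25 − 1 = 24; deviating to no screening nets 16.
high-risk: assigned no screening, nets 16; deviating to the screening nets 25 − 19 = 6.
Both types strictly prefer their assigned action; no profitable deviation.

Neither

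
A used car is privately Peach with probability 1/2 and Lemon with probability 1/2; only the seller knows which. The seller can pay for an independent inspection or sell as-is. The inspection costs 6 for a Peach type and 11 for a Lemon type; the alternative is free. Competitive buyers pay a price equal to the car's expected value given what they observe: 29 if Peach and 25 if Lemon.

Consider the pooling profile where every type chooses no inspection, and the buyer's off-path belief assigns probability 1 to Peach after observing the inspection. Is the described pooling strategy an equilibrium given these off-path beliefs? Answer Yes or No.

On path, the buyer holds the prior and pays 1/2·29 + 1/2·25 = 27. Off path (the inspection), believing Peach, it pays 29.
Peach: no inspection nets 27; the inspection nets 29 − 6 = 23. Peach stays.
Lemon: no inspection nets 27; the inspection nets 29 − 11 = 18. Lemon stays.
No type deviates, so pooling is sustained.

Yes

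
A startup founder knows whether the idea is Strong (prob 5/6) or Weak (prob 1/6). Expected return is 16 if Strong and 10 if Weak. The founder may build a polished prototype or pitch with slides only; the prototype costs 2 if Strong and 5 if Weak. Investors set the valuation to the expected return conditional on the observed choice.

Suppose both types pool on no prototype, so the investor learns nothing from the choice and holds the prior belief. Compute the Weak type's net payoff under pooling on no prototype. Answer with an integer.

Pooled valuation = 5/6·16 + 1/6·10 = 15.
Weak pays no cost for no prototype, so net payoff = 15.

15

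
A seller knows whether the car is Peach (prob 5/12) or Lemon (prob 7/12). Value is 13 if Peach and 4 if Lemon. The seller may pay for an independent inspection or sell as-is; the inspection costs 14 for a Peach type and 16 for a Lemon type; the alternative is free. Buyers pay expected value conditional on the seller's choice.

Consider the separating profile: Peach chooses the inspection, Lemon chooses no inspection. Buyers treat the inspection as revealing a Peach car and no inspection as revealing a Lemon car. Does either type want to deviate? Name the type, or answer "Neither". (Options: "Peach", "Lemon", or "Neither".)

Peach

The inspection pays 13; no inspection pays 4.
Peach: assigned the inspection, nets 13 − 14 = -1; deviating to no inspection nets 4.
Lemon: assigned no inspection, nets 4; deviating to the inspection nets 13 − 16 = -3.
The Peach type gains 5 by deviating.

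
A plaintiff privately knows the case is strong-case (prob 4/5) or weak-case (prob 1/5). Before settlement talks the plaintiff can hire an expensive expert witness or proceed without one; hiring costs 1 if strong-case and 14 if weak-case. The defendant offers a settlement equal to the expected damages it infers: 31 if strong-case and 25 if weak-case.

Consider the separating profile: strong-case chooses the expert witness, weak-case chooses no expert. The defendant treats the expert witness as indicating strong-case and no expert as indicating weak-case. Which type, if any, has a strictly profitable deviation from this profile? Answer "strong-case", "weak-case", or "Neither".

The expert witness pays 31; no expert pays 25.
strong-case: assigned the expert witness, nets 31 − 1 = 30; deviating to no expert nets 25.
weak-case: assigned no expert, nets 25; deviating to the expert witness nets 31 − 14 = 17.
Both types strictly prefer their assigned action; no profitable deviation.

Neither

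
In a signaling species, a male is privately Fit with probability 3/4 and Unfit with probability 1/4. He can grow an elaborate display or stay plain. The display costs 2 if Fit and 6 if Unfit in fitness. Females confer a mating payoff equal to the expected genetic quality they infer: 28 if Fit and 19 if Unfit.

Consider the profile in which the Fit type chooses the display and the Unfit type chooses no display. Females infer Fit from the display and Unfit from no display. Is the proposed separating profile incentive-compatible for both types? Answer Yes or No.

Under these beliefs, the display earns mating payoff 28 and no display earns mating payoff 19.
Fit: the display nets 28 − 2 = 26; no display nets 19. Fit prefers the display.
Unfit: the display nets 28 − 6 = 22; no display nets 19. Unfit would deviate to the display.
Unfit has a profitable deviation, so the profile is not an equilibrium.

No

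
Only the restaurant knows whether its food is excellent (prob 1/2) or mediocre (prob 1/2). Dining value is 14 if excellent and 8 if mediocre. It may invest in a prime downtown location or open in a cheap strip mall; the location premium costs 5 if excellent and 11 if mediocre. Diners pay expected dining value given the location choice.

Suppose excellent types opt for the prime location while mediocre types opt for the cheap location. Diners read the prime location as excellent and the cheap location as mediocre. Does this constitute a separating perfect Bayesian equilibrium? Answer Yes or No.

Under these beliefs, the prime location earns price premium 14 and the cheap location earns price premium 8.
excellent: the prime location nets 14 − 5 = 9; the cheap location nets 8. excellent prefers the prime location.
mediocre: the prime location nets 14 − 11 = 3; the cheap location nets 8. mediocre prefers the cheap location.
Neither type deviates, so the separating profile is an equilibrium.

Yes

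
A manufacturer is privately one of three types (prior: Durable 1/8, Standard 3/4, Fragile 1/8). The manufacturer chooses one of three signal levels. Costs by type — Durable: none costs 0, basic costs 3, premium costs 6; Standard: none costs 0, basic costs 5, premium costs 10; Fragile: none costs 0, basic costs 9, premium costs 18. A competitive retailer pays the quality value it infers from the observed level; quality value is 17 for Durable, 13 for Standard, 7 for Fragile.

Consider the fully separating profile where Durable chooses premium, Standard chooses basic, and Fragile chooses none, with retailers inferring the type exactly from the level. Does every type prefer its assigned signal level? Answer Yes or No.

Separating prices: premium → 17, basic → 13, none → 7.
Durable (assigned premium): none: 7 − 0 = 7; basic: 13 − 3 = 10; premium: 17 − 6 = 11. Durable stays.
Standard (assigned basic): none: 7 − 0 = 7; basic: 13 − 5 = 8; premium: 17 − 10 = 7. Standard stays.
Fragile (assigned none): none: 7 − 0 = 7; basic: 13 − 9 = 4; premium: 17 − 18 = -1. Fragile stays.
Every type prefers its assigned level; separation holds.

Yes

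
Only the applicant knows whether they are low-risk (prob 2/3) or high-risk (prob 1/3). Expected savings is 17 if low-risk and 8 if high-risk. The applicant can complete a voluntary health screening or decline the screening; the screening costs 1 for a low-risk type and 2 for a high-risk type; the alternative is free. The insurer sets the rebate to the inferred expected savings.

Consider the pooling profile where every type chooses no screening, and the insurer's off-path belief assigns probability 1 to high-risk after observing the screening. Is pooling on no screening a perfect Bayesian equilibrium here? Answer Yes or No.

On path, the insurer holds the prior and pays 2/3·17 + 1/3·8 = 14. Off path (the screening), believing high-risk, it pays 8.
low-risk: no screening nets 14; the screening nets 8 − 1 = 7. low-risk stays.
high-risk: no screening nets 14; the screening nets 8 − 2 = 6. high-risk stays.
No type deviates, so pooling is sustained.

Yes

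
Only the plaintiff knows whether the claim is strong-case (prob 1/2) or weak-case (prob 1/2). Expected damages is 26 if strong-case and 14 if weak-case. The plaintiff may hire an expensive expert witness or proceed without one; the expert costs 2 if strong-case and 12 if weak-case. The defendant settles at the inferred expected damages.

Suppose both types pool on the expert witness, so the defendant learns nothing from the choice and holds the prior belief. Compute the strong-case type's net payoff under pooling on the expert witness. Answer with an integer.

18

Pooled settlement = 1/2·26 + 1/2·14 = 20.
strong-case pays cost 2 for the expert witness, so net payoff = 20 − 2 = 18.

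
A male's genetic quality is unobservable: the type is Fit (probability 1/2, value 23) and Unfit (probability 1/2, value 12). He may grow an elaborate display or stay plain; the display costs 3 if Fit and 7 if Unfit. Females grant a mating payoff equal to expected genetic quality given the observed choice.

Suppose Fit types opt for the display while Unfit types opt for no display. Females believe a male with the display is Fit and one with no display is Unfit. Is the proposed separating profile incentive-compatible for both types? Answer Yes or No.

No

Under these beliefs, the display earns mating payoff 23 and no display earns mating payoff 12.
Fit: the display nets 23 − 3 = 20; no display nets 12. Fit prefers the display.
Unfit: the display nets 23 − 7 = 16; no display nets 12. Unfit would deviate to the display.
Unfit has a profitable deviation, so the profile is not an equilibrium.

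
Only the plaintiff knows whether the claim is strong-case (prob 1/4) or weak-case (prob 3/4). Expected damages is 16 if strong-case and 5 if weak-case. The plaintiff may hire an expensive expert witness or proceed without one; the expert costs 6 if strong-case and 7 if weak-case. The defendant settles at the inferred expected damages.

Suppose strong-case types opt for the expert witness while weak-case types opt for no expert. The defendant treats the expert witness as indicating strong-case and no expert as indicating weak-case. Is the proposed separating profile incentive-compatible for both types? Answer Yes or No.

Under these beliefs, the expert witness earns settlement 16 and no expert earns settlement 5.
strong-case: the expert witness nets 16 − 6 = 10; no expert nets 5. strong-case prefers the expert witness.
weak-case: the expert witness nets 16 − 7 = 9; no expert nets 5. weak-case would deviate to the expert witness.
weak-case has a profitable deviation, so the profile is not an equilibrium.

No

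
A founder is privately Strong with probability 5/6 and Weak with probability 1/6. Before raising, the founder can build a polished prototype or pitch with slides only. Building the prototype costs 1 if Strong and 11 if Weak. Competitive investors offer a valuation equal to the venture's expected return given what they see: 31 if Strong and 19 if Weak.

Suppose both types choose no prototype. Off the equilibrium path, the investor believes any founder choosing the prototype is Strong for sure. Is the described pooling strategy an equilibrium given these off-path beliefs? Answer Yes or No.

No

On path, the investor holds the prior and pays 5/6·31 + 1/6·19 = 29. Off path (the prototype), believing Strong, it pays 31.
Strong: no prototype nets 29; the prototype nets 31 − 1 = 30. Strong would deviate.
Weak: no prototype nets 29; the prototype nets 31 − 11 = 20. Weak stays.
A type deviates, so pooling fails.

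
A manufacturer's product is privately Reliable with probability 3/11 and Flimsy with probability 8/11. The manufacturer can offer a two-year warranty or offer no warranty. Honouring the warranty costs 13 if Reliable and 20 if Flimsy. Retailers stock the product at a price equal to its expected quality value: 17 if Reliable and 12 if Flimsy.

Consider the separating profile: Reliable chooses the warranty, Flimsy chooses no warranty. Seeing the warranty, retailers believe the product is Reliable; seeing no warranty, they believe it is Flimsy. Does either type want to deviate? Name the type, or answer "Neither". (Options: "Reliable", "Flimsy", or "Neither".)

The warranty pays 17; no warranty pays 12.
Reliable: assigned the warranty, nets 17 − 13 = 4; deviating to no warranty nets 12.
Flimsy: assigned no warranty, nets 12; deviating to the warranty nets 17 − 20 = -3.
The Reliable type gains 8 by deviating.

Reliable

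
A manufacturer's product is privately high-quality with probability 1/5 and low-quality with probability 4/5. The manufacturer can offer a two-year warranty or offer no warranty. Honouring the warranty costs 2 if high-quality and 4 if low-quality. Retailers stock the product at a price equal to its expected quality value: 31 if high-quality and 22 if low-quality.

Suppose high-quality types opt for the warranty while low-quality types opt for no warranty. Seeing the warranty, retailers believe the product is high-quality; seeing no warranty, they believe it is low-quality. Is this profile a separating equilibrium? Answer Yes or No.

No

Under these beliefs, the warranty earns price 31 and no warranty earns price 22.
high-quality: the warranty nets 31 − 2 = 29; no warranty nets 22. high-quality prefers the warranty.
low-quality: the warranty nets 31 − 4 = 27; no warranty nets 22. low-quality would deviate to the warranty.
low-quality has a profitable deviation, so the profile is not an equilibrium.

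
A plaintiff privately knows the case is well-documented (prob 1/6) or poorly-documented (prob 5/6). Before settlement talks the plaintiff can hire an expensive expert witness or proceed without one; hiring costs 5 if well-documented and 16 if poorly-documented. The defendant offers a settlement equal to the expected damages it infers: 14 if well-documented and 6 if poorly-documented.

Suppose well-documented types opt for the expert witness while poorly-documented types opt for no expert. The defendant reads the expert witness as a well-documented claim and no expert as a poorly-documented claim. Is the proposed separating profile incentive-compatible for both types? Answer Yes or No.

Under these beliefs, the expert witness earns settlement 14 and no expert earns settlement 6.
well-documented: the expert witness nets 14 − 5 = 9; no expert nets 6. well-documented prefers the expert witness.
poorly-documented: the expert witness nets 14 − 16 = -2; no expert nets 6. poorly-documented prefers no expert.
Neither type deviates, so the separating profile is an equilibrium.

Yes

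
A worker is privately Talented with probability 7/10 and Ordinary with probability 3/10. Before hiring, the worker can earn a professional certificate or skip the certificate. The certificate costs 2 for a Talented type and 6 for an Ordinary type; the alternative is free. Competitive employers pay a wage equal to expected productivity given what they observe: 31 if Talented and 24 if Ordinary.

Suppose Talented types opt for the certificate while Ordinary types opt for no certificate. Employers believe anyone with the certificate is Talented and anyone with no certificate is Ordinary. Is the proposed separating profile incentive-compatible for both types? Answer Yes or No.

Under these beliefs, the certificate earns wage 31 and no certificate earns wage 24.
Talented: the certificate nets 31 − 2 = 29; no certificate nets 24. Talented prefers the certificate.
Ordinary: the certificate nets 31 − 6 = 25; no certificate nets 24. Ordinary would deviate to the certificate.
Ordinary has a profitable deviation, so the profile is not an equilibrium.

No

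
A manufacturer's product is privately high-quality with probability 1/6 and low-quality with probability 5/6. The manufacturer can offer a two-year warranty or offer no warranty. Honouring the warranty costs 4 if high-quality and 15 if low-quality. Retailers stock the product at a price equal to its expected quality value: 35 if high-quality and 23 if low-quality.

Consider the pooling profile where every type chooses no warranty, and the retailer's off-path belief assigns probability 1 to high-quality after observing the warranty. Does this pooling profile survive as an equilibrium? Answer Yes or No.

No

On path, the retailer holds the prior and pays 1/6·35 + 5/6·23 = 25. Off path (the warranty), believing high-quality, it pays 35.
high-quality: no warranty nets 25; the warranty nets 35 − 4 = 31. high-quality would deviate.
low-quality: no warranty nets 25; the warranty nets 35 − 15 = 20. low-quality stays.
A type deviates, so pooling fails.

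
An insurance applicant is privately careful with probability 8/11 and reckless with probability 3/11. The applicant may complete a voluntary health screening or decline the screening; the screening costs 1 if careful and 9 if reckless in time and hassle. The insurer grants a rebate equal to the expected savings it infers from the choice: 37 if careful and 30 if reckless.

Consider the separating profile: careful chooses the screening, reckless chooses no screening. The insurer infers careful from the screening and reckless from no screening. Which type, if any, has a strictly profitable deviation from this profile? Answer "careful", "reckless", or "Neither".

Neither

The screening pays 37; no screening pays 30.
careful: assigned the screening, nets 37 − 1 = 36; deviating to no screening nets 30.
reckless: assigned no screening, nets 30; deviating to the screening nets 37 − 9 = 28.
Both types strictly prefer their assigned action; no profitable deviation.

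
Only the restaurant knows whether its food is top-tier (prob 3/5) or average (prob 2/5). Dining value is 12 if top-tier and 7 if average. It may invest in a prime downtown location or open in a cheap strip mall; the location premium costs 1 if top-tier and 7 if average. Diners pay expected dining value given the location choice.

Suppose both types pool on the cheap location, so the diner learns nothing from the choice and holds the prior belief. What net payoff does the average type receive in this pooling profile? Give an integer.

Pooled price premium = 3/5·12 + 2/5·7 = 10.
average pays no cost for the cheap location, so net payoff = 10.

10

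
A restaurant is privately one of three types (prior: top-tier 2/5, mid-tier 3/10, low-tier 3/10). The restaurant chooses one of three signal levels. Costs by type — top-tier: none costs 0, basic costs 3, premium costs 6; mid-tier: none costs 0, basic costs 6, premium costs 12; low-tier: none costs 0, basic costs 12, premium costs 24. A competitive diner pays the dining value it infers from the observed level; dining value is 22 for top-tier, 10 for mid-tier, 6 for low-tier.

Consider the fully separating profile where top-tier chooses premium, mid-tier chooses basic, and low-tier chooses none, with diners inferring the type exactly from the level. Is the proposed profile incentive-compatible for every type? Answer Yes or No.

Separating price premiums: premium → 22, basic → 10, none → 6.
top-tier (assigned premium): none: 6 − 0 = 6; basic: 10 − 3 = 7; premium: 22 − 6 = 16. top-tier stays.
mid-tier (assigned basic): none: 6 − 0 = 6; basic: 10 − 6 = 4; premium: 22 − 12 = 10. mid-tier prefers premium.
low-tier (assigned none): none: 6 − 0 = 6; basic: 10 − 12 = -2; premium: 22 − 24 = -2. low-tier stays.
At least one type deviates; the separating profile fails.

No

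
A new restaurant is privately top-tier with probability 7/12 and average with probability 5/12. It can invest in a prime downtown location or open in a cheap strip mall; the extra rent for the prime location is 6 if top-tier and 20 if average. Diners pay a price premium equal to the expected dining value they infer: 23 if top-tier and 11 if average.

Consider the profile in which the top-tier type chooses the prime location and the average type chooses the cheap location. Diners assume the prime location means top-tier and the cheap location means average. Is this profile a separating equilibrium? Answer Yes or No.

Under these beliefs, the prime location earns price premium 23 and the cheap location earns price premium 11.
top-tier: the prime location nets 23 − 6 = 17; the cheap location nets 11. top-tier prefers the prime location.
average: the prime location nets 23 − 20 = 3; the cheap location nets 11. average prefers the cheap location.
Neither type deviates, so the separating profile is an equilibrium.

Yes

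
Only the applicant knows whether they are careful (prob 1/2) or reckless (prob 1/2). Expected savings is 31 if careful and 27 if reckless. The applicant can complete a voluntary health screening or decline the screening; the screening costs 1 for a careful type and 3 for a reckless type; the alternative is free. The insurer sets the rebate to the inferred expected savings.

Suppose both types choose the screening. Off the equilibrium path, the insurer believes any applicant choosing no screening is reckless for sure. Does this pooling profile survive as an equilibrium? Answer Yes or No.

No

On path, the insurer holds the prior and pays 1/2·31 + 1/2·27 = 29. Off path (no screening), believing reckless, it pays 27.
careful: the screening nets 29 − 1 = 28; no screening nets 27. careful stays.
reckless: the screening nets 29 − 3 = 26; no screening nets 27. reckless would deviate.
A type deviates, so pooling fails.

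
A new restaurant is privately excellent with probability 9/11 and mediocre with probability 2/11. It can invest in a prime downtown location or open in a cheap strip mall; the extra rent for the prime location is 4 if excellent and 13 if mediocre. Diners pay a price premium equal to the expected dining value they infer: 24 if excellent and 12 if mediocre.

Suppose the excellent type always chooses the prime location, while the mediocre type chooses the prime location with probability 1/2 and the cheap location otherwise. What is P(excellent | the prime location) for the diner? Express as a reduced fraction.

P(the prime location) = (9/11)·1 + (2/11)·(1/2) = 10/11.
By Bayes' rule, P(excellent | the prime location) = (9/11) / (10/11) = 9/10.

9/10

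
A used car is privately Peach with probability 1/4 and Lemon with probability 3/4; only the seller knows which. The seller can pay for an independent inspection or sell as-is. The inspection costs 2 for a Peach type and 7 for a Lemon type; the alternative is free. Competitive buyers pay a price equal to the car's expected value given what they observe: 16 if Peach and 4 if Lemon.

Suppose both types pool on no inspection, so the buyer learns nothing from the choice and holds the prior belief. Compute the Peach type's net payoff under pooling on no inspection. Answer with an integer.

Pooled price = 1/4·16 + 3/4·4 = 7.
Peach pays no cost for no inspection, so net payoff = 7.

7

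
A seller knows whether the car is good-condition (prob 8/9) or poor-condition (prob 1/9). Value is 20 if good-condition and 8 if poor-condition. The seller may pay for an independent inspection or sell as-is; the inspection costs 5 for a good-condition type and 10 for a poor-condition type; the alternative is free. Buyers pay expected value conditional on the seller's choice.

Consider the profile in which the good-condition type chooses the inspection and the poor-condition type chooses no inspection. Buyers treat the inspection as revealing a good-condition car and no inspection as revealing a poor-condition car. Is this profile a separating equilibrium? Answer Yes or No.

No

Under these beliefs, the inspection earns price 20 and no inspection earns price 8.
good-condition: the inspection nets 20 − 5 = 15; no inspection nets 8. good-condition prefers the inspection.
poor-condition: the inspection nets 20 − 10 = 10; no inspection nets 8. poor-condition would deviate to the inspection.
poor-condition has a profitable deviation, so the profile is not an equilibrium.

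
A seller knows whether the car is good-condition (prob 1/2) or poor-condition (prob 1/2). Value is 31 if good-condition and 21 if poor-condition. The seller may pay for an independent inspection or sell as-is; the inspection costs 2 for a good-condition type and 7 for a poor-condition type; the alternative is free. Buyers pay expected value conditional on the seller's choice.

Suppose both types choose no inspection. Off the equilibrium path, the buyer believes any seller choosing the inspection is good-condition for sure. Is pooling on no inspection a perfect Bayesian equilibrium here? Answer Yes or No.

No

On path, the buyer holds the prior and pays 1/2·31 + 1/2·21 = 26. Off path (the inspection), believing good-condition, it pays 31.
good-condition: no inspection nets 26; the inspection nets 31 − 2 = 29. good-condition would deviate.
poor-condition: no inspection nets 26; the inspection nets 31 − 7 = 24. poor-condition stays.
A type deviates, so pooling fails.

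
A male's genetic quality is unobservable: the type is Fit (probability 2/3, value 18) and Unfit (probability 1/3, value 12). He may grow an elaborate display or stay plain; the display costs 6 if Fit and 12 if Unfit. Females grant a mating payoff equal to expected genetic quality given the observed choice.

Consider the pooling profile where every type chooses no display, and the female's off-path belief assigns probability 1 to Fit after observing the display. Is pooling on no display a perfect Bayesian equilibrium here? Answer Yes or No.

Yes

On path, the female holds the prior and pays 2/3·18 + 1/3·12 = 16. Off path (the display), believing Fit, it pays 18.
Fit: no display nets 16; the display nets 18 − 6 = 12. Fit stays.
Unfit: no display nets 16; the display nets 18 − 12 = 6. Unfit stays.
No type deviates, so pooling is sustained.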